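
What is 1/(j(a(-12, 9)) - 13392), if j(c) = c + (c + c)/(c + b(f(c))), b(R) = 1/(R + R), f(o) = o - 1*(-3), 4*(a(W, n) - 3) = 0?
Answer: -37/495321 ≈ -7.4699e-5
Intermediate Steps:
a(W, n) = 3 (a(W, n) = 3 + (¼)*0 = 3 + 0 = 3)
f(o) = 3 + o (f(o) = o + 3 = 3 + o)
b(R) = 1/(2*R)
j(c) = c + 2*c/(c + 1/(2*(3 + c))) (j(c) = c + (c + c)/(c + 1/(2*(3 + c))) = c + (2*c)/(c + 1/(2*(3 + c))) = c + 2*c/(c + 1/(2*(3 + c))))
1/(j(a(-12, 9)) - 13392) = 1/(3*(1 + 2*(2 + 3)*(3 + 3))/(1 + 2*3*(3 + 3)) - 13392) = 1/(3*(1 + 2*5*6)/(1 + 2*3*6) - 13392) = 1/(3*(1 + 60)/(1 + 36) - 13392) = 1/(3*61/37 - 13392) = 1/(3*(1/37)*61 - 13392) = 1/(183/37 - 13392) = 1/(-495321/37) = -37/495321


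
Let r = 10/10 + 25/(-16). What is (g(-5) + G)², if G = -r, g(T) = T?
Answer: 5041/256 ≈ 19.691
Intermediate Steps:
r = -9/16 (r = 10*(⅒) + 25*(-1/16) = 1 - 25/16 = -9/16 ≈ -0.56250)
G = 9/16 (G = -1*(-9/16) = 9/16 ≈ 0.56250)
(g(-5) + G)² = (-5 + 9/16)² = (-71/16)² = 5041/256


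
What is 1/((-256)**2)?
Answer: 1/65536 ≈ 1.5259e-5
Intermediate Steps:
1/((-256)**2) = 1/65536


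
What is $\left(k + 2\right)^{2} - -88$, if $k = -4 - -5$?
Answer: $97$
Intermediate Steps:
$k = 1$ ($k = -4 + 5 = 1$)
$\left(k + 2\right)^{2} - -88 = \left(1 + 2\right)^{2} - -88 = 3^{2} + 88 = 9 + 88 = 97$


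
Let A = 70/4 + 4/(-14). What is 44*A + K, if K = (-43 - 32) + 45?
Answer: 5092/7 ≈ 727.43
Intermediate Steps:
A = 241/14 (A = 70*(¼) + 4*(-1/14) = 35/2 - 2/7 = 241/14 ≈ 17.214)
K = -30 (K = -75 + 45 = -30)
44*A + K = 44*(241/14) - 30 = 5302/7 - 30 = 5092/7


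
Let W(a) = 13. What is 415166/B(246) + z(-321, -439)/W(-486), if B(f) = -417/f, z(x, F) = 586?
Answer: -442485502/1807 ≈ -2.4487e+5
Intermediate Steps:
415166/B(246) + z(-321, -439)/W(-486) = 415166/((-417/246)) + 586/13 = 415166/((-417*1/246)) + 586*(1/13) = 415166/(-139/82) + 586/13 = 415166*(-82/139) + 586/13 = -34043612/139 + 586/13 = -442485502/1807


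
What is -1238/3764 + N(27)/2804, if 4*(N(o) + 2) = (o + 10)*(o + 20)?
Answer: -1842481/10554256 ≈ -0.17457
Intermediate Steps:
N(o) = -2 + (10 + o)*(20 + o)/4 (N(o) = -2 + ((o + 10)*(o + 20))/4 = -2 + ((10 + o)*(20 + o))/4 = -2 + (10 + o)*(20 + o)/4)
-1238/3764 + N(27)/2804 = -1238/3764 + (48 + (¼)*27² + (15/2)*27)/2804 = -1238*1/3764 + (48 + (¼)*729 + 405/2)*(1/2804) = -619/1882 + (48 + 729/4 + 405/2)*(1/2804) = -619/1882 + (1731/4)*(1/2804) = -619/1882 + 1731/11216 = -1842481/10554256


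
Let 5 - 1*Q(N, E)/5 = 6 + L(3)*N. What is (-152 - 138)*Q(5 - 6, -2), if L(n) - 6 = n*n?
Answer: -20300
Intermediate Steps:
L(n) = 6 + n² (L(n) = 6 + n*n = 6 + n²)
Q(N, E) = -5 - 75*N (Q(N, E) = 25 - 5*(6 + (6 + 3²)*N) = 25 - 5*(6 + (6 + 9)*N) = 25 - 5*(6 + 15*N) = 25 + (-30 - 75*N) = -5 - 75*N)
(-152 - 138)*Q(5 - 6, -2) = (-152 - 138)*(-5 - 75*(5 - 6)) = -290*(-5 - 75*(-1)) = -290*(-5 + 75) = -290*70 = -20300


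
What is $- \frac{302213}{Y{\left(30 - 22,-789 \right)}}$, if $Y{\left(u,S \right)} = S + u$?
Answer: $\frac{302213}{781} \approx 386.96$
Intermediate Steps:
$- \frac{302213}{Y{\left(30 - 22,-789 \right)}} = - \frac{302213}{-789 + \left(30 - 22\right)} = - \frac{302213}{-789 + 8} = - \frac{302213}{-781} = \left(-302213\right) \left(- \frac{1}{781}\right) = \frac{302213}{781}$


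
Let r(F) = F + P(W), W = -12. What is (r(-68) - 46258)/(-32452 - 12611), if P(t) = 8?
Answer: 46318/45063 ≈ 1.0278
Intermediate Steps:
r(F) = 8 + F (r(F) = F + 8 = 8 + F)
(r(-68) - 46258)/(-32452 - 12611) = ((8 - 68) - 46258)/(-32452 - 12611) = (-60 - 46258)/(-45063) = -46318*(-1/45063) = 46318/45063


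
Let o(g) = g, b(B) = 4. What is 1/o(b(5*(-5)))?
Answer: 1/4 ≈ 0.25000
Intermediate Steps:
1/o(b(5*(-5))) = 1/4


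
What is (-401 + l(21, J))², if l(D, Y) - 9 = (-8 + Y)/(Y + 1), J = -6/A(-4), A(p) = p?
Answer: 3892729/25 ≈ 1.5571e+5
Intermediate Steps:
J = 3/2 (J = -6/(-4) = -6*(-¼) = 3/2 ≈ 1.5000)
l(D, Y) = 9 + (-8 + Y)/(1 + Y) (l(D, Y) = 9 + (-8 + Y)/(Y + 1) = 9 + (-8 + Y)/(1 + Y))
(-401 + l(21, J))² = (-401 + (1 + 10*(3/2))/(1 + 3/2))² = (-401 + (1 + 15)/(5/2))² = (-401 + (⅖)*16)² = (-401 + 32/5)² = (-1973/5)² = 3892729/25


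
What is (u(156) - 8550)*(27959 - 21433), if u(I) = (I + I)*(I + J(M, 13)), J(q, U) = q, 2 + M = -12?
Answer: 233330604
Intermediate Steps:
M = -14 (M = -2 - 12 = -14)
u(I) = 2*I*(-14 + I) (u(I) = (I + I)*(I - 14) = (2*I)*(-14 + I) = 2*I*(-14 + I))
(u(156) - 8550)*(27959 - 21433) = (2*156*(-14 + 156) - 8550)*(27959 - 21433) = (2*156*142 - 8550)*6526 = (44304 - 8550)*6526 = 35754*6526 = 233330604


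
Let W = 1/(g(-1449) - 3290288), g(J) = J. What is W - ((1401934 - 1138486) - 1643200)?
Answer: 4541780709223/3291737 ≈ 1.3798e+6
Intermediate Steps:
W = -1/3291737 (W = 1/(-1449 - 3290288) = 1/(-3291737) = -1/3291737 ≈ -3.0379e-7)
W - ((1401934 - 1138486) - 1643200) = -1/3291737 - ((1401934 - 1138486) - 1643200) = -1/3291737 - (263448 - 1643200) = -1/3291737 - 1*(-1379752) = -1/3291737 + 1379752 = 4541780709223/3291737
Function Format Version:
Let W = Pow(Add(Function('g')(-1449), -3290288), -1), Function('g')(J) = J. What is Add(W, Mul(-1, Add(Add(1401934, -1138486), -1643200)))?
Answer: Rational(4541780709223, 3291737) ≈ 1.3798e+6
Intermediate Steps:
W = Rational(-1, 3291737) (W = Pow(Add(-1449, -3290288), -1) = Pow(-3291737, -1) = Rational(-1, 3291737) ≈ -3.0379e-7)
Add(W, Mul(-1, Add(Add(1401934, -1138486), -1643200))) = Add(Rational(-1, 3291737), Mul(-1, Add(Add(1401934, -1138486), -1643200))) = Add(Rational(-1, 3291737), Mul(-1, Add(263448, -1643200))) = Add(Rational(-1, 3291737), Mul(-1, -1379752)) = Add(Rational(-1, 3291737), 1379752) = Rational(4541780709223, 3291737)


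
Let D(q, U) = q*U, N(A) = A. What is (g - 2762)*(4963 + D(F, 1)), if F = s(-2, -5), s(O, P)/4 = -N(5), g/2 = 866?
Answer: -5091290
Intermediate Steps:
g = 1732 (g = 2*866 = 1732)
s(O, P) = -20 (s(O, P) = 4*(-1*5) = 4*(-5) = -20)
F = -20
D(q, U) = U*q
(g - 2762)*(4963 + D(F, 1)) = (1732 - 2762)*(4963 + 1*(-20)) = -1030*(4963 - 20) = -1030*4943 = -5091290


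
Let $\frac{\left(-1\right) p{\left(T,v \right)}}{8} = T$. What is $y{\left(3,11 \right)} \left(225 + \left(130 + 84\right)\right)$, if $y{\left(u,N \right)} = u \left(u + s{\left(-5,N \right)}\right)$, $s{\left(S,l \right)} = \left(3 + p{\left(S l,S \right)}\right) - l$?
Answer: $572895$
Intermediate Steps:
$p{\left(T,v \right)} = - 8 T$
$s{\left(S,l \right)} = 3 - l - 8 S l$ ($s{\left(S,l \right)} = \left(3 - 8 S l\right) - l = 3 - l - 8 S l$)
$y{\left(u,N \right)} = u \left(3 + u + 39 N\right)$ ($y{\left(u,N \right)} = u \left(u - \left(-3 - 39 N\right)\right) = u \left(u + \left(3 - N + 40 N\right)\right) = u \left(u + \left(3 + 39 N\right)\right) = u \left(3 + u + 39 N\right)$)
$y{\left(3,11 \right)} \left(225 + \left(130 + 84\right)\right) = 3 \left(3 + 3 + 39 \cdot 11\right) \left(225 + \left(130 + 84\right)\right) = 3 \left(3 + 3 + 429\right) \left(225 + 214\right) = 3 \cdot 435 \cdot 439 = 1305 \cdot 439 = 572895$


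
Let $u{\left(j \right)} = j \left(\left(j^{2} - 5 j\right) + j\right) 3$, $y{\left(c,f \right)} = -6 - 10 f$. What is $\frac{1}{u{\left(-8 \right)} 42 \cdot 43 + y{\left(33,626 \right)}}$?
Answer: $- \frac{1}{4167290} \approx -2.3996 \cdot 10^{-7}$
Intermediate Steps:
$u{\left(j \right)} = 3 j \left(j^{2} - 4 j\right)$ ($u{\left(j \right)} = j \left(j^{2} - 4 j\right) 3 = 3 j \left(j^{2} - 4 j\right)$)
$\frac{1}{u{\left(-8 \right)} 42 \cdot 43 + y{\left(33,626 \right)}} = \frac{1}{3 \left(-8\right)^{2} \left(-4 - 8\right) 42 \cdot 43 - 6266} = \frac{1}{3 \cdot 64 \left(-12\right) 42 \cdot 43 - 6266} = \frac{1}{\left(-2304\right) 42 \cdot 43 - 6266} = \frac{1}{\left(-96768\right) 43 - 6266} = \frac{1}{-4161024 - 6266} = \frac{1}{-4167290} = - \frac{1}{4167290}$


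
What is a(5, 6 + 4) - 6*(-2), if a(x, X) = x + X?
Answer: 27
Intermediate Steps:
a(x, X) = X + x
a(5, 6 + 4) - 6*(-2) = ((6 + 4) + 5) - 6*(-2) = (10 + 5) + 12 = 15 + 12 = 27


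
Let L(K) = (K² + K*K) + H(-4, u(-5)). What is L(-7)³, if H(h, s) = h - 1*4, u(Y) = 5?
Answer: 729000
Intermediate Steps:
H(h, s) = -4 + h (H(h, s) = h - 4 = -4 + h)
L(K) = -8 + 2*K² (L(K) = (K² + K*K) + (-4 - 4) = (K² + K²) - 8 = 2*K² - 8 = -8 + 2*K²)
L(-7)³ = (-8 + 2*(-7)²)³ = (-8 + 2*49)³ = (-8 + 98)³ = 90³ = 729000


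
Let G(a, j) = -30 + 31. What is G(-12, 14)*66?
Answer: 66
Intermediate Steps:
G(a, j) = 1
G(-12, 14)*66 = 1*66 = 66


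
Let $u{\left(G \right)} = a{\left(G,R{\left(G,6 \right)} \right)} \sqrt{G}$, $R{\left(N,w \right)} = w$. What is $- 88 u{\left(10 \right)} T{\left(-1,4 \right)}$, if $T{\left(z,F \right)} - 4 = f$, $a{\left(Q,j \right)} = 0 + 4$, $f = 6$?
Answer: $- 3520 \sqrt{10} \approx -11131.0$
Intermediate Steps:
$a{\left(Q,j \right)} = 4$
$T{\left(z,F \right)} = 10$ ($T{\left(z,F \right)} = 4 + 6 = 10$)
$u{\left(G \right)} = 4 \sqrt{G}$
$- 88 u{\left(10 \right)} T{\left(-1,4 \right)} = - 88 \cdot 4 \sqrt{10} \cdot 10 = - 352 \sqrt{10} \cdot 10 = - 3520 \sqrt{10}$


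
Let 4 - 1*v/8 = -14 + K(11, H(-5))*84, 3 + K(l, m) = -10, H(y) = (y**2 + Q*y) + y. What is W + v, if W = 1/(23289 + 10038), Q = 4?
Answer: 295943761/33327 ≈ 8880.0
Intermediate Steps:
H(y) = y**2 + 5*y (H(y) = (y**2 + 4*y) + y = y**2 + 5*y)
K(l, m) = -13 (K(l, m) = -3 - 10 = -13)
v = 8880 (v = 32 - 8*(-14 - 13*84) = 32 - 8*(-14 - 1092) = 32 - 8*(-1106) = 32 + 8848 = 8880)
W = 1/33327 ≈ 3.0006e-5
W + v = 1/33327 + 8880 = 295943761/33327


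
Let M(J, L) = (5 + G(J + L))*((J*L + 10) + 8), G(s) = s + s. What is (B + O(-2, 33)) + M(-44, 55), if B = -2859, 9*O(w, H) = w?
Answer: -609419/9 ≈ -67713.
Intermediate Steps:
O(w, H) = w/9
G(s) = 2*s
M(J, L) = (18 + J*L)*(5 + 2*J + 2*L) (M(J, L) = (5 + 2*(J + L))*((J*L + 10) + 8) = (5 + (2*J + 2*L))*((10 + J*L) + 8) = (5 + 2*J + 2*L)*(18 + J*L) = (18 + J*L)*(5 + 2*J + 2*L))
(B + O(-2, 33)) + M(-44, 55) = (-2859 + (⅑)*(-2)) + (90 + 36*(-44) + 36*55 + 5*(-44)*55 + 2*(-44)*55*(-44 + 55)) = (-2859 - 2/9) + (90 - 1584 + 1980 - 12100 + 2*(-44)*55*11) = -25733/9 + (90 - 1584 + 1980 - 12100 - 53240) = -25733/9 - 64854 = -609419/9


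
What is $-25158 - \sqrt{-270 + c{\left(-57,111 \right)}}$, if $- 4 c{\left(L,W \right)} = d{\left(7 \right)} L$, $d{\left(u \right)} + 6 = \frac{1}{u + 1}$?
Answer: $-25158 - \frac{7 i \sqrt{462}}{8} \approx -25158.0 - 18.807 i$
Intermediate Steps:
$d{\left(u \right)} = -6 + \frac{1}{1 + u}$ ($d{\left(u \right)} = -6 + \frac{1}{u + 1} = -6 + \frac{1}{1 + u}$)
$c{\left(L,W \right)} = \frac{47 L}{32}$ ($c{\left(L,W \right)} = - \frac{\frac{-5 - 42}{1 + 7} L}{4} = - \frac{\frac{-5 - 42}{8} L}{4} = - \frac{\frac{1}{8} \left(-47\right) L}{4} = - \frac{\left(- \frac{47}{8}\right) L}{4} = \frac{47 L}{32}$)
$-25158 - \sqrt{-270 + c{\left(-57,111 \right)}} = -25158 - \sqrt{-270 + \frac{47}{32} \left(-57\right)} = -25158 - \sqrt{-270 - \frac{2679}{32}} = -25158 - \sqrt{- \frac{11319}{32}} = -25158 - \frac{7 i \sqrt{462}}{8}$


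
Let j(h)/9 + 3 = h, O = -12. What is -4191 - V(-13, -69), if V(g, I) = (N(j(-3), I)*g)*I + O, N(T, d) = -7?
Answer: 2100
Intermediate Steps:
j(h) = -27 + 9*h
V(g, I) = -12 - 7*I*g (V(g, I) = (-7*g)*I - 12 = -7*I*g - 12 = -12 - 7*I*g)
-4191 - V(-13, -69) = -4191 - (-12 - 7*(-69)*(-13)) = -4191 - (-12 - 6279) = -4191 - 1*(-6291) = -4191 + 6291 = 2100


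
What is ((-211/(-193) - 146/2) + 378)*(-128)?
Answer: -7561728/193 ≈ -39180.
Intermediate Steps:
((-211/(-193) - 146/2) + 378)*(-128) = ((-211*(-1/193) - 146*½) + 378)*(-128) = ((211/193 - 73) + 378)*(-128) = (-13878/193 + 378)*(-128) = (59076/193)*(-128) = -7561728/193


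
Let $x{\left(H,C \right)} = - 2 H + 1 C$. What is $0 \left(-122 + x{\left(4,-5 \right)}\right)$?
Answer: $0$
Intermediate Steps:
$x{\left(H,C \right)} = C - 2 H$ ($x{\left(H,C \right)} = - 2 H + C = C - 2 H$)
$0 \left(-122 + x{\left(4,-5 \right)}\right) = 0 \left(-122 - 13\right) = 0 \left(-135\right) = 0$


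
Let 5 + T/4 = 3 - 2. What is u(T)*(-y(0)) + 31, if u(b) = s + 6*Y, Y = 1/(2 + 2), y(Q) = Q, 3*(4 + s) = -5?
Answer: 31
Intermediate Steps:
s = -17/3 (s = -4 + (⅓)*(-5) = -4 - 5/3 = -17/3 ≈ -5.6667)
T = -16 (T = -20 + 4*(3 - 2) = -20 + 4*1 = -20 + 4 = -16)
Y = ¼ (Y = 1/4 = ¼ ≈ 0.25000)
u(b) = -25/6 (u(b) = -17/3 + 6*(¼) = -17/3 + 3/2 = -25/6)
u(T)*(-y(0)) + 31 = -(-25)*0/6 + 31 = -25/6*0 + 31 = 0 + 31 = 31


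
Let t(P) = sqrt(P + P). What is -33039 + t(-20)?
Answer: -33039 + 2*I*sqrt(10) ≈ -33039.0 + 6.3246*I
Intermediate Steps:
t(P) = sqrt(2)*sqrt(P) (t(P) = sqrt(2*P) = sqrt(2)*sqrt(P))
-33039 + t(-20) = -33039 + sqrt(2)*sqrt(-20) = -33039 + sqrt(2)*(2*I*sqrt(5)) = -33039 + 2*I*sqrt(10)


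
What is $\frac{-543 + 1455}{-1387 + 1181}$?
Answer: $- \frac{456}{103} \approx -4.4272$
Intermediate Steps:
$\frac{-543 + 1455}{-1387 + 1181} = \frac{1}{-206} \cdot 912 = \left(- \frac{1}{206}\right) 912 = - \frac{456}{103}$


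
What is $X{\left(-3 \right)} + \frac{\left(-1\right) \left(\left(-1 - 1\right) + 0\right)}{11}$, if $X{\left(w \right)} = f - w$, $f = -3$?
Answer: $\frac{2}{11} \approx 0.18182$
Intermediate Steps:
$X{\left(w \right)} = -3 - w$
$X{\left(-3 \right)} + \frac{\left(-1\right) \left(\left(-1 - 1\right) + 0\right)}{11} = \left(-3 - -3\right) + \frac{\left(-1\right) \left(\left(-1 - 1\right) + 0\right)}{11} = \left(-3 + 3\right) + - (-2 + 0) \frac{1}{11} = 0 + \left(-1\right) \left(-2\right) \frac{1}{11} = 0 + 2 \cdot \frac{1}{11} = 0 + \frac{2}{11} = \frac{2}{11}$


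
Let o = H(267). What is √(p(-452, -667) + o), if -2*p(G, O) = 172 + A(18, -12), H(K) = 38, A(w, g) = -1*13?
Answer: I*√166/2 ≈ 6.442*I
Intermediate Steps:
A(w, g) = -13
o = 38
p(G, O) = -159/2 (p(G, O) = -(172 - 13)/2 = -½*159 = -159/2)
√(p(-452, -667) + o) = √(-159/2 + 38) = √(-83/2) = I*√166/2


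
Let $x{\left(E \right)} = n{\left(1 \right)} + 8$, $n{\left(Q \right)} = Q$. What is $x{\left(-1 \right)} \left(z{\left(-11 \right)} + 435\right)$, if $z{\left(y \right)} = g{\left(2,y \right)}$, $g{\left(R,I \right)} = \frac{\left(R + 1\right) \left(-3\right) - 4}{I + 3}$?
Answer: $\frac{31437}{8} \approx 3929.6$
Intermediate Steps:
$g{\left(R,I \right)} = \frac{-7 - 3 R}{3 + I}$ ($g{\left(R,I \right)} = \frac{\left(1 + R\right) \left(-3\right) - 4}{3 + I} = \frac{\left(-3 - 3 R\right) - 4}{3 + I} = \frac{-7 - 3 R}{3 + I}$)
$z{\left(y \right)} = - \frac{13}{3 + y}$ ($z{\left(y \right)} = \frac{-7 - 6}{3 + y} = \frac{1}{3 + y} \left(-13\right) = - \frac{13}{3 + y}$)
$x{\left(E \right)} = 9$ ($x{\left(E \right)} = 1 + 8 = 9$)
$x{\left(-1 \right)} \left(z{\left(-11 \right)} + 435\right) = 9 \left(- \frac{13}{3 - 11} + 435\right) = 9 \left(- \frac{13}{-8} + 435\right) = 9 \left(\left(-13\right) \left(- \frac{1}{8}\right) + 435\right) = 9 \left(\frac{13}{8} + 435\right) = 9 \cdot \frac{3493}{8} = \frac{31437}{8}$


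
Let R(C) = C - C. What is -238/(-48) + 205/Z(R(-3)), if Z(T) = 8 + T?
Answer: 367/12 ≈ 30.583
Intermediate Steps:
R(C) = 0
-238/(-48) + 205/Z(R(-3)) = -238/(-48) + 205/(8 + 0) = -238*(-1/48) + 205/8 = 119/24 + 205*(1/8) = 119/24 + 205/8 = 367/12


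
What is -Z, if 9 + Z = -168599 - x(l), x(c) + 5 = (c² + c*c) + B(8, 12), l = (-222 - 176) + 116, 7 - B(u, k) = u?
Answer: 327650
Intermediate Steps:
B(u, k) = 7 - u
l = -282 (l = -398 + 116 = -282)
x(c) = -6 + 2*c² (x(c) = -5 + ((c² + c*c) + (7 - 1*8)) = -5 + ((c² + c²) + (7 - 8)) = -5 + (2*c² - 1) = -5 + (-1 + 2*c²) = -6 + 2*c²)
Z = -327650 (Z = -9 + (-168599 - (-6 + 2*(-282)²)) = -9 + (-168599 - (-6 + 2*79524)) = -9 + (-168599 - (-6 + 159048)) = -9 + (-168599 - 1*159042) = -9 + (-168599 - 159042) = -9 - 327641 = -327650)
-Z = -1*(-327650) = 327650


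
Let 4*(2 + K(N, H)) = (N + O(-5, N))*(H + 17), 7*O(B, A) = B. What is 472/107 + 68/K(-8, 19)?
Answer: 214804/60241 ≈ 3.5657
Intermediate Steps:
O(B, A) = B/7
K(N, H) = -2 + (17 + H)*(-5/7 + N)/4 (K(N, H) = -2 + ((N + (1/7)*(-5))*(H + 17))/4 = -2 + ((N - 5/7)*(17 + H))/4 = -2 + ((-5/7 + N)*(17 + H))/4 = -2 + ((17 + H)*(-5/7 + N))/4 = -2 + (17 + H)*(-5/7 + N)/4)
472/107 + 68/K(-8, 19) = 472/107 + 68/(-141/28 - 5/28*19 + (17/4)*(-8) + (1/4)*19*(-8)) = 472*(1/107) + 68/(-141/28 - 95/28 - 34 - 38) = 472/107 + 68/(-563/7) = 472/107 + 68*(-7/563) = 472/107 - 476/563 = 214804/60241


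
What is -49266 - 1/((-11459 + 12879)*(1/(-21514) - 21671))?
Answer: -16308190225008943/331023225450 ≈ -49266.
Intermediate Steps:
-49266 - 1/((-11459 + 12879)*(1/(-21514) - 21671)) = -49266 - 1/(1420*(-1/21514 - 21671)) = -49266 - 1/(1420*(-466229895/21514)) = -49266 - 1/(-331023225450/10757) = -49266 - 1*(-10757/331023225450) = -49266 + 10757/331023225450 = -16308190225008943/331023225450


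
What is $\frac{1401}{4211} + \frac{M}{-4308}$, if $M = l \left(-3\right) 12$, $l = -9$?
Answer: $\frac{389262}{1511749} \approx 0.25749$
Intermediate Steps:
$M = 324$ ($M = \left(-9\right) \left(-3\right) 12 = 27 \cdot 12 = 324$)
$\frac{1401}{4211} + \frac{M}{-4308} = \frac{1401}{4211} + \frac{324}{-4308} = 1401 \cdot \frac{1}{4211} + 324 \left(- \frac{1}{4308}\right) = \frac{1401}{4211} - \frac{27}{359} = \frac{389262}{1511749}$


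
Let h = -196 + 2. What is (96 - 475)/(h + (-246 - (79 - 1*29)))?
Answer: 379/490 ≈ 0.77347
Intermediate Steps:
h = -194
(96 - 475)/(h + (-246 - (79 - 1*29))) = (96 - 475)/(-194 + (-246 - (79 - 1*29))) = -379/(-194 + (-246 - (79 - 29))) = -379/(-194 + (-246 - 1*50)) = -379/(-194 + (-246 - 50)) = -379/(-194 - 296) = -379/(-490) = -379*(-1/490) = 379/490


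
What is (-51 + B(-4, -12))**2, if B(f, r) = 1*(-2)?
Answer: 2809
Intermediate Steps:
B(f, r) = -2
(-51 + B(-4, -12))**2 = (-51 - 2)**2 = (-53)**2 = 2809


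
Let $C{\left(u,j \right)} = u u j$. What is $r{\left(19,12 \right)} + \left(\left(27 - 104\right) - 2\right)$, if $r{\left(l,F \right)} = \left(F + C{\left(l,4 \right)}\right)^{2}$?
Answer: $2119857$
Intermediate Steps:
$C{\left(u,j \right)} = j u^{2}$ ($C{\left(u,j \right)} = u j u = j u^{2}$)
$r{\left(l,F \right)} = \left(F + 4 l^{2}\right)^{2}$
$r{\left(19,12 \right)} + \left(\left(27 - 104\right) - 2\right) = \left(12 + 4 \cdot 19^{2}\right)^{2} + \left(\left(27 - 104\right) - 2\right) = \left(12 + 4 \cdot 361\right)^{2} - 79 = \left(12 + 1444\right)^{2} - 79 = 1456^{2} - 79 = 2119936 - 79 = 2119857$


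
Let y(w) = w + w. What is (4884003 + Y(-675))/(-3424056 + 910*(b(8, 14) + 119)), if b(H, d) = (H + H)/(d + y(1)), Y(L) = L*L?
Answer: -444969/276238 ≈ -1.6108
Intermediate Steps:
y(w) = 2*w
Y(L) = L**2
b(H, d) = 2*H/(2 + d) (b(H, d) = (H + H)/(d + 2*1) = (2*H)/(d + 2) = (2*H)/(2 + d) = 2*H/(2 + d))
(4884003 + Y(-675))/(-3424056 + 910*(b(8, 14) + 119)) = (4884003 + (-675)**2)/(-3424056 + 910*(2*8/(2 + 14) + 119)) = (4884003 + 455625)/(-3424056 + 910*(2*8/16 + 119)) = 5339628/(-3424056 + 910*(2*8*(1/16) + 119)) = 5339628/(-3424056 + 910*(1 + 119)) = 5339628/(-3424056 + 910*120) = 5339628/(-3424056 + 109200) = 5339628/(-3314856) = 5339628*(-1/3314856) = -444969/276238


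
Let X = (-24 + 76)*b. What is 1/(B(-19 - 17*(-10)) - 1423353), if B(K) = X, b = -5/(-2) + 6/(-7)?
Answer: -7/9962873 ≈ -7.0261e-7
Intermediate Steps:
b = 23/14 (b = -5*(-1/2) + 6*(-1/7) = 5/2 - 6/7 = 23/14 ≈ 1.6429)
X = 598/7 (X = (-24 + 76)*(23/14) = 52*(23/14) = 598/7 ≈ 85.429)
B(K) = 598/7
1/(B(-19 - 17*(-10)) - 1423353) = 1/(598/7 - 1423353) = 1/(-9962873/7) = -7/9962873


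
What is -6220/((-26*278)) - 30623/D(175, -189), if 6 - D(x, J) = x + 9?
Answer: 55612551/321646 ≈ 172.90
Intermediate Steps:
D(x, J) = -3 - x (D(x, J) = 6 - (x + 9) = 6 - (9 + x) = 6 + (-9 - x) = -3 - x)
-6220/((-26*278)) - 30623/D(175, -189) = -6220/((-26*278)) - 30623/(-3 - 1*175) = -6220/(-7228) - 30623/(-3 - 175) = -6220*(-1/7228) - 30623/(-178) = 1555/1807 - 30623*(-1/178) = 1555/1807 + 30623/178 = 55612551/321646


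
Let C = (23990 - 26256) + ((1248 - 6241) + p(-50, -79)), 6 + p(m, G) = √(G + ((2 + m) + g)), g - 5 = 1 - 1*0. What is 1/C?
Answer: -7265/52780346 - 11*I/52780346 ≈ -0.00013765 - 2.0841e-7*I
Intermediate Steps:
g = 6 (g = 5 + (1 - 1*0) = 5 + (1 + 0) = 5 + 1 = 6)
p(m, G) = -6 + √(8 + G + m) (p(m, G) = -6 + √(G + ((2 + m) + 6)) = -6 + √(G + (8 + m)) = -6 + √(8 + G + m))
C = -7265 + 11*I (C = (23990 - 26256) + ((1248 - 6241) + (-6 + √(8 - 79 - 50))) = -2266 + (-4993 + (-6 + √(-121))) = -2266 + (-4993 + (-6 + 11*I)) = -2266 + (-4999 + 11*I) = -7265 + 11*I ≈ -7265.0 + 11.0*I)
1/C = 1/(-7265 + 11*I) = (-7265 - 11*I)/52780346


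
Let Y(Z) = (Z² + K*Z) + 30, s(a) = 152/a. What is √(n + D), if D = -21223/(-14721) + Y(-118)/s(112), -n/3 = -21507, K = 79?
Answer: 4*√332168606392686/279699 ≈ 260.64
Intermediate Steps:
n = 64521 (n = -3*(-21507) = 64521)
Y(Z) = 30 + Z² + 79*Z (Y(Z) = (Z² + 79*Z) + 30 = 30 + Z² + 79*Z)
D = 955030645/279699 (D = -21223/(-14721) + (30 + (-118)² + 79*(-118))/((152/112)) = -21223*(-1/14721) + (30 + 13924 - 9322)/((152*(1/112))) = 21223/14721 + 4632/(19/14) = 21223/14721 + 4632*(14/19) = 21223/14721 + 64848/19 = 955030645/279699 ≈ 3414.5)
√(n + D) = √(64521 + 955030645/279699) = √(19001489824/279699) = 4*√332168606392686/279699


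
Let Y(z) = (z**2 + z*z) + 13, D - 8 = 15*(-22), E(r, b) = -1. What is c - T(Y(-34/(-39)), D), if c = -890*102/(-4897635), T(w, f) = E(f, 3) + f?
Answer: 105468459/326509 ≈ 323.02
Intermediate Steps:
D = -322 (D = 8 + 15*(-22) = 8 - 330 = -322)
Y(z) = 13 + 2*z**2 (Y(z) = (z**2 + z**2) + 13 = 2*z**2 + 13 = 13 + 2*z**2)
T(w, f) = -1 + f
c = 6052/326509 (c = -90780*(-1/4897635) = 6052/326509 ≈ 0.018535)
c - T(Y(-34/(-39)), D) = 6052/326509 - (-1 - 322) = 6052/326509 - 1*(-323) = 6052/326509 + 323 = 105468459/326509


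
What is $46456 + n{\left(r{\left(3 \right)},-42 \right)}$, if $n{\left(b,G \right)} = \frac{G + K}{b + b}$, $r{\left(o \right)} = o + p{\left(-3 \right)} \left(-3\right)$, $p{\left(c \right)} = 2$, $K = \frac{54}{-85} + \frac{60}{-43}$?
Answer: $\frac{169823502}{3655} \approx 46463.0$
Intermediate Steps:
$K = - \frac{7422}{3655}$ ($K = 54 \left(- \frac{1}{85}\right) + 60 \left(- \frac{1}{43}\right) = - \frac{54}{85} - \frac{60}{43} = - \frac{7422}{3655} \approx -2.0306$)
$r{\left(o \right)} = -6 + o$ ($r{\left(o \right)} = o + 2 \left(-3\right) = o - 6 = -6 + o$)
$n{\left(b,G \right)} = \frac{- \frac{7422}{3655} + G}{2 b}$ ($n{\left(b,G \right)} = \frac{G - \frac{7422}{3655}}{b + b} = \frac{- \frac{7422}{3655} + G}{2 b}$)
$46456 + n{\left(r{\left(3 \right)},-42 \right)} = 46456 + \frac{-7422 + 3655 \left(-42\right)}{7310 \left(-6 + 3\right)} = 46456 + \frac{-7422 - 153510}{7310 \left(-3\right)} = 46456 + \frac{1}{7310} \left(- \frac{1}{3}\right) \left(-160932\right) = 46456 + \frac{26822}{3655} = \frac{169823502}{3655}$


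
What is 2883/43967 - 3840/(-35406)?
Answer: 6450209/37064181 ≈ 0.17403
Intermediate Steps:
2883/43967 - 3840/(-35406) = 2883*(1/43967) - 3840*(-1/35406) = 2883/43967 + 640/5901 = 6450209/37064181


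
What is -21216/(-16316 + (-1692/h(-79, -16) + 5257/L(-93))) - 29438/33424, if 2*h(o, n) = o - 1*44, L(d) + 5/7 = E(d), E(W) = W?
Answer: 74774725759/179186849464 ≈ 0.41730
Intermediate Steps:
L(d) = -5/7 + d
h(o, n) = -22 + o/2 (h(o, n) = (o - 1*44)/2 = (o - 44)/2 = (-44 + o)/2 = -22 + o/2)
-21216/(-16316 + (-1692/h(-79, -16) + 5257/L(-93))) - 29438/33424 = -21216/(-16316 + (-1692/(-22 + (1/2)*(-79)) + 5257/(-5/7 - 93))) - 29438/33424 = -21216/(-16316 + (-1692/(-22 - 79/2) + 5257/(-656/7))) - 29438*1/33424 = -21216/(-16316 + (-1692/(-123/2) + 5257*(-7/656))) - 14719/16712 = -21216/(-16316 + (-1692*(-2/123) - 36799/656)) - 14719/16712 = -21216/(-16316 + (1128/41 - 36799/656)) - 14719/16712 = -21216/(-16316 - 18751/656) - 14719/16712 = -21216/(-10722047/656) - 14719/16712 = -21216*(-656/10722047) - 14719/16712 = 13917696/10722047 - 14719/16712 = 74774725759/179186849464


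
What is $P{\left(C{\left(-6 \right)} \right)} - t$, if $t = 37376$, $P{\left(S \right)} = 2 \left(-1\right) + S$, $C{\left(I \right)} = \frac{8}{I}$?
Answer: $- \frac{112138}{3} \approx -37379.0$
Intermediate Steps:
$P{\left(S \right)} = -2 + S$
$P{\left(C{\left(-6 \right)} \right)} - t = \left(-2 + \frac{8}{-6}\right) - 37376 = \left(-2 + 8 \left(- \frac{1}{6}\right)\right) - 37376 = \left(-2 - \frac{4}{3}\right) - 37376 = - \frac{10}{3} - 37376 = - \frac{112138}{3}$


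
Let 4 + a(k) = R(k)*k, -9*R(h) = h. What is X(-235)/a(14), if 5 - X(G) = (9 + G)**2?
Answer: 459639/232 ≈ 1981.2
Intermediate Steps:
R(h) = -h/9
X(G) = 5 - (9 + G)**2
a(k) = -4 - k**2/9 (a(k) = -4 + (-k/9)*k = -4 - k**2/9)
X(-235)/a(14) = (5 - (9 - 235)**2)/(-4 - 1/9*14**2) = (5 - 1*(-226)**2)/(-4 - 1/9*196) = (5 - 1*51076)/(-4 - 196/9) = (5 - 51076)/(-232/9) = -51071*(-9/232) = 459639/232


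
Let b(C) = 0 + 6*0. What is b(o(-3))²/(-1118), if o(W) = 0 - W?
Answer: 0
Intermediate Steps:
o(W) = -W
b(C) = 0 (b(C) = 0 + 0 = 0)
b(o(-3))²/(-1118) = 0²/(-1118) = 0*(-1/1118) = 0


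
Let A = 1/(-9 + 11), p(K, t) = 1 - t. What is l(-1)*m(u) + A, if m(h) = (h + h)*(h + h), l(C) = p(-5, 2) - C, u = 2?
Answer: ½ ≈ 0.50000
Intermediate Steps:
A = ½ (A = 1/2 = ½ ≈ 0.50000)
l(C) = -1 - C (l(C) = (1 - 1*2) - C = (1 - 2) - C = -1 - C)
m(h) = 4*h² (m(h) = (2*h)*(2*h) = 4*h²)
l(-1)*m(u) + A = (-1 - 1*(-1))*(4*2²) + ½ = (-1 + 1)*(4*4) + ½ = 0*16 + ½ = 0 + ½ = ½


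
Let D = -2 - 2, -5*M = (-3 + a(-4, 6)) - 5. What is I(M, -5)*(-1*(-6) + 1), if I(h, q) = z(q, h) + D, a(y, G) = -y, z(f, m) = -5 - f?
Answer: -28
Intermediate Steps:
M = ⅘ (M = -((-3 - 1*(-4)) - 5)/5 = -((-3 + 4) - 5)/5 = -(1 - 5)/5 = -⅕*(-4) = ⅘ ≈ 0.80000)
D = -4
I(h, q) = -9 - q (I(h, q) = (-5 - q) - 4 = -9 - q)
I(M, -5)*(-1*(-6) + 1) = (-9 - 1*(-5))*(-1*(-6) + 1) = (-9 + 5)*(6 + 1) = -4*7 = -28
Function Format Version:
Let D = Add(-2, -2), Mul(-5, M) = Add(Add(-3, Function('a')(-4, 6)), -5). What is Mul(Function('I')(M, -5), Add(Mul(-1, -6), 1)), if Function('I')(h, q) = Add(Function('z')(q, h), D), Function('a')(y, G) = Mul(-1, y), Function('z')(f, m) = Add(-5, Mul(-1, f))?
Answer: -28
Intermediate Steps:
M = Rational(4, 5) (M = Mul(Rational(-1, 5), Add(Add(-3, Mul(-1, -4)), -5)) = Mul(Rational(-1, 5), Add(Add(-3, 4), -5)) = Mul(Rational(-1, 5), Add(1, -5)) = Mul(Rational(-1, 5), -4) = Rational(4, 5) ≈ 0.80000)
D = -4
Function('I')(h, q) = Add(-9, Mul(-1, q)) (Function('I')(h, q) = Add(Add(-5, Mul(-1, q)), -4) = Add(-9, Mul(-1, q)))
Mul(Function('I')(M, -5), Add(Mul(-1, -6), 1)) = Mul(Add(-9, Mul(-1, -5)), Add(Mul(-1, -6), 1)) = Mul(Add(-9, 5), Add(6, 1)) = Mul(-4, 7) = -28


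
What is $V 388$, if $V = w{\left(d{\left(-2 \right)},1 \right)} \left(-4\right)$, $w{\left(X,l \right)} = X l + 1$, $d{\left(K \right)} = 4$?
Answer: $-7760$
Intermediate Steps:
$w{\left(X,l \right)} = 1 + X l$
$V = -20$ ($V = \left(1 + 4 \cdot 1\right) \left(-4\right) = \left(1 + 4\right) \left(-4\right) = 5 \left(-4\right) = -20$)
$V 388 = \left(-20\right) 388 = -7760$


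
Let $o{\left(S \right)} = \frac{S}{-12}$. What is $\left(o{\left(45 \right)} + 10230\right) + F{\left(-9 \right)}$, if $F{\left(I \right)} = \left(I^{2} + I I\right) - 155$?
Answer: $\frac{40933}{4} \approx 10233.0$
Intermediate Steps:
$F{\left(I \right)} = -155 + 2 I^{2}$ ($F{\left(I \right)} = \left(I^{2} + I^{2}\right) - 155 = 2 I^{2} - 155 = -155 + 2 I^{2}$)
$o{\left(S \right)} = - \frac{S}{12}$ ($o{\left(S \right)} = S \left(- \frac{1}{12}\right) = - \frac{S}{12}$)
$\left(o{\left(45 \right)} + 10230\right) + F{\left(-9 \right)} = \left(\left(- \frac{1}{12}\right) 45 + 10230\right) - \left(155 - 2 \left(-9\right)^{2}\right) = \left(- \frac{15}{4} + 10230\right) + \left(-155 + 2 \cdot 81\right) = \frac{40905}{4} + \left(-155 + 162\right) = \frac{40905}{4} + 7 = \frac{40933}{4}$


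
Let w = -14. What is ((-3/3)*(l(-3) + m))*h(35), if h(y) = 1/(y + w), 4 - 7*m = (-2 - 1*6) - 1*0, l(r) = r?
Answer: 3/49 ≈ 0.061224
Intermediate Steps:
m = 12/7 (m = 4/7 - ((-2 - 1*6) - 1*0)/7 = 4/7 - ((-2 - 6) + 0)/7 = 4/7 - (-8 + 0)/7 = 4/7 - ⅐*(-8) = 4/7 + 8/7 = 12/7 ≈ 1.7143)
h(y) = 1/(-14 + y) (h(y) = 1/(y - 14) = 1/(-14 + y))
((-3/3)*(l(-3) + m))*h(35) = ((-3/3)*(-3 + 12/7))/(-14 + 35) = (((⅓)*(-3))*(-9/7))/21 = -1*(-9/7)*(1/21) = (9/7)*(1/21) = 3/49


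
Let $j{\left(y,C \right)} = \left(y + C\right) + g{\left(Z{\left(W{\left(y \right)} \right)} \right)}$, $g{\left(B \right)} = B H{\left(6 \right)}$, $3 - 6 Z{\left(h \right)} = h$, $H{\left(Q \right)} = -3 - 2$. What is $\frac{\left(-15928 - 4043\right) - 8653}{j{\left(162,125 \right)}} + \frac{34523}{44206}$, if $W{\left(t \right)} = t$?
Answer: $- \frac{108771317}{1612558} \approx -67.453$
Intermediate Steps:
$H{\left(Q \right)} = -5$
$Z{\left(h \right)} = \frac{1}{2} - \frac{h}{6}$
$g{\left(B \right)} = - 5 B$ ($g{\left(B \right)} = B \left(-5\right) = - 5 B$)
$j{\left(y,C \right)} = - \frac{5}{2} + C + \frac{11 y}{6}$ ($j{\left(y,C \right)} = \left(y + C\right) - 5 \left(\frac{1}{2} - \frac{y}{6}\right) = \left(C + y\right) + \left(- \frac{5}{2} + \frac{5 y}{6}\right) = - \frac{5}{2} + C + \frac{11 y}{6}$)
$\frac{\left(-15928 - 4043\right) - 8653}{j{\left(162,125 \right)}} + \frac{34523}{44206} = \frac{\left(-15928 - 4043\right) - 8653}{- \frac{5}{2} + 125 + \frac{11}{6} \cdot 162} + \frac{34523}{44206} = \frac{-19971 - 8653}{- \frac{5}{2} + 125 + 297} + 34523 \cdot \frac{1}{44206} = - \frac{28624}{\frac{839}{2}} + \frac{1501}{1922} = \left(-28624\right) \frac{2}{839} + \frac{1501}{1922} = - \frac{57248}{839} + \frac{1501}{1922} = - \frac{108771317}{1612558}$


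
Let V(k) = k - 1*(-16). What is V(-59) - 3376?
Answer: -3419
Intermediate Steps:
V(k) = 16 + k (V(k) = k + 16 = 16 + k)
V(-59) - 3376 = (16 - 59) - 3376 = -43 - 3376 = -3419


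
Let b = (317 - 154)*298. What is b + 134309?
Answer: 182883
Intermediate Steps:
b = 48574 (b = 163*298 = 48574)
b + 134309 = 48574 + 134309 = 182883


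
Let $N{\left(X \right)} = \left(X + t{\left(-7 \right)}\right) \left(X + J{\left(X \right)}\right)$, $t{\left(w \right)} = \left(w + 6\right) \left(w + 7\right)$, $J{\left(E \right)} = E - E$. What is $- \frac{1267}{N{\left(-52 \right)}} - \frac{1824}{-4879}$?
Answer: $- \frac{1249597}{13192816} \approx -0.094718$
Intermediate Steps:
$J{\left(E \right)} = 0$
$t{\left(w \right)} = \left(6 + w\right) \left(7 + w\right)$
$N{\left(X \right)} = X^{2}$ ($N{\left(X \right)} = \left(X + \left(42 + \left(-7\right)^{2} + 13 \left(-7\right)\right)\right) \left(X + 0\right) = \left(X + \left(42 + 49 - 91\right)\right) X = \left(X + 0\right) X = X X = X^{2}$)
$- \frac{1267}{N{\left(-52 \right)}} - \frac{1824}{-4879} = - \frac{1267}{\left(-52\right)^{2}} - \frac{1824}{-4879} = - \frac{1267}{2704} - - \frac{1824}{4879} = \left(-1267\right) \frac{1}{2704} + \frac{1824}{4879} = - \frac{1267}{2704} + \frac{1824}{4879} = - \frac{1249597}{13192816}$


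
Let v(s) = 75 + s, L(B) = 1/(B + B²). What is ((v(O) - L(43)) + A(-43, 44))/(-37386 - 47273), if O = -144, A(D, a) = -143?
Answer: 401105/160174828 ≈ 0.0025042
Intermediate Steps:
((v(O) - L(43)) + A(-43, 44))/(-37386 - 47273) = (((75 - 144) - 1/(43*(1 + 43))) - 143)/(-37386 - 47273) = ((-69 - 1/(43*44)) - 143)/(-84659) = ((-69 - 1/(43*44)) - 143)*(-1/84659) = ((-69 - 1*1/1892) - 143)*(-1/84659) = ((-69 - 1/1892) - 143)*(-1/84659) = (-130549/1892 - 143)*(-1/84659) = -401105/1892*(-1/84659) = 401105/160174828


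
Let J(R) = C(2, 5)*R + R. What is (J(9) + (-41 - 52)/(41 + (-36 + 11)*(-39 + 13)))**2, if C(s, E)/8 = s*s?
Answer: 42079957956/477481 ≈ 88129.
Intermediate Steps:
C(s, E) = 8*s**2 (C(s, E) = 8*(s*s) = 8*s**2)
J(R) = 33*R (J(R) = (8*2**2)*R + R = (8*4)*R + R = 32*R + R = 33*R)
(J(9) + (-41 - 52)/(41 + (-36 + 11)*(-39 + 13)))**2 = (33*9 + (-41 - 52)/(41 + (-36 + 11)*(-39 + 13)))**2 = (297 - 93/(41 - 25*(-26)))**2 = (297 - 93/(41 + 650))**2 = (297 - 93/691)**2 = (205134/691)**2 = 42079957956/477481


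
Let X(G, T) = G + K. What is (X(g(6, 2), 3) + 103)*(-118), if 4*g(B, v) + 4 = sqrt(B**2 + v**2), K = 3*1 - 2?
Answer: -12154 - 59*sqrt(10) ≈ -12341.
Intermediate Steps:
K = 1 (K = 3 - 2 = 1)
g(B, v) = -1 + sqrt(B**2 + v**2)/4
X(G, T) = 1 + G (X(G, T) = G + 1 = 1 + G)
(X(g(6, 2), 3) + 103)*(-118) = ((1 + (-1 + sqrt(6**2 + 2**2)/4)) + 103)*(-118) = ((1 + (-1 + sqrt(36 + 4)/4)) + 103)*(-118) = ((1 + (-1 + sqrt(40)/4)) + 103)*(-118) = ((1 + (-1 + (2*sqrt(10))/4)) + 103)*(-118) = ((1 + (-1 + sqrt(10)/2)) + 103)*(-118) = (sqrt(10)/2 + 103)*(-118) = (103 + sqrt(10)/2)*(-118) = -12154 - 59*sqrt(10)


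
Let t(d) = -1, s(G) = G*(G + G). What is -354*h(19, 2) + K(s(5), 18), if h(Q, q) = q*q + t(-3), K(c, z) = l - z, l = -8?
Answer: -1088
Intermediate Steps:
s(G) = 2*G² (s(G) = G*(2*G) = 2*G²)
K(c, z) = -8 - z
h(Q, q) = -1 + q² (h(Q, q) = q*q - 1 = q² - 1 = -1 + q²)
-354*h(19, 2) + K(s(5), 18) = -354*(-1 + 2²) + (-8 - 1*18) = -354*(-1 + 4) + (-8 - 18) = -354*3 - 26 = -1062 - 26 = -1088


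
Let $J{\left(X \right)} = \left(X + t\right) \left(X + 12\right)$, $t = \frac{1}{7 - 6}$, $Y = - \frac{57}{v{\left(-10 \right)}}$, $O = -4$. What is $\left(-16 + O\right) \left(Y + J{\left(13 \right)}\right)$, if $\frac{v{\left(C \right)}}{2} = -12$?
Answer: $- \frac{14095}{2} \approx -7047.5$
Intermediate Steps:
$v{\left(C \right)} = -24$ ($v{\left(C \right)} = 2 \left(-12\right) = -24$)
$Y = \frac{19}{8}$ ($Y = - \frac{57}{-24} = \left(-57\right) \left(- \frac{1}{24}\right) = \frac{19}{8} \approx 2.375$)
$t = 1$ ($t = 1^{-1} = 1$)
$J{\left(X \right)} = \left(1 + X\right) \left(12 + X\right)$ ($J{\left(X \right)} = \left(X + 1\right) \left(X + 12\right) = \left(1 + X\right) \left(12 + X\right)$)
$\left(-16 + O\right) \left(Y + J{\left(13 \right)}\right) = \left(-16 - 4\right) \left(\frac{19}{8} + \left(12 + 13^{2} + 13 \cdot 13\right)\right) = - 20 \left(\frac{19}{8} + \left(12 + 169 + 169\right)\right) = - 20 \left(\frac{19}{8} + 350\right) = \left(-20\right) \frac{2819}{8} = - \frac{14095}{2}$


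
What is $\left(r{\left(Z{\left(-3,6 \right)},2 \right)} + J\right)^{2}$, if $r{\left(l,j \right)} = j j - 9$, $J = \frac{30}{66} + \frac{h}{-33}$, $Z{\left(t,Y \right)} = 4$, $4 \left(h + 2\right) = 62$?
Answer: $\frac{11881}{484} \approx 24.548$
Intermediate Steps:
$h = \frac{27}{2}$ ($h = -2 + \frac{1}{4} \cdot 62 = -2 + \frac{31}{2} = \frac{27}{2} \approx 13.5$)
$J = \frac{1}{22}$ ($J = \frac{30}{66} + \frac{27}{2 \left(-33\right)} = 30 \cdot \frac{1}{66} + \frac{27}{2} \left(- \frac{1}{33}\right) = \frac{5}{11} - \frac{9}{22} = \frac{1}{22} \approx 0.045455$)
$r{\left(l,j \right)} = -9 + j^{2}$ ($r{\left(l,j \right)} = j^{2} - 9 = -9 + j^{2}$)
$\left(r{\left(Z{\left(-3,6 \right)},2 \right)} + J\right)^{2} = \left(\left(-9 + 2^{2}\right) + \frac{1}{22}\right)^{2} = \left(\left(-9 + 4\right) + \frac{1}{22}\right)^{2} = \left(-5 + \frac{1}{22}\right)^{2} = \left(- \frac{109}{22}\right)^{2} = \frac{11881}{484}$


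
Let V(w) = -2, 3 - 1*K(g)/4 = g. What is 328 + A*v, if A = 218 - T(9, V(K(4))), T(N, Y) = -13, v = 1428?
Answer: 330196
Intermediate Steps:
K(g) = 12 - 4*g
A = 231 (A = 218 - 1*(-13) = 218 + 13 = 231)
328 + A*v = 328 + 231*1428 = 328 + 329868 = 330196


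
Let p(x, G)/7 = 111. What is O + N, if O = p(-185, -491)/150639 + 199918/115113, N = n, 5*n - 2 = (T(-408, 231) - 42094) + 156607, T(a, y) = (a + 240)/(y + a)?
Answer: 39056341432279724/1705149875355 ≈ 22905.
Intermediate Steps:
p(x, G) = 777 (p(x, G) = 7*111 = 777)
T(a, y) = (240 + a)/(a + y)
n = 6756441/295 (n = ⅖ + (((240 - 408)/(-408 + 231) - 42094) + 156607)/5 = ⅖ + ((-168/(-177) - 42094) + 156607)/5 = ⅖ + ((-1/177*(-168) - 42094) + 156607)/5 = ⅖ + ((56/59 - 42094) + 156607)/5 = ⅖ + (-2483490/59 + 156607)/5 = ⅖ + (⅕)*(6756323/59) = ⅖ + 6756323/295 = 6756441/295 ≈ 22903.)
N = 6756441/295 ≈ 22903.
O = 10068296801/5780169069 (O = 777/150639 + 199918/115113 = 777*(1/150639) + 199918*(1/115113) = 259/50213 + 199918/115113 = 10068296801/5780169069 ≈ 1.7419)
O + N = 10068296801/5780169069 + 6756441/295 = 39056341432279724/1705149875355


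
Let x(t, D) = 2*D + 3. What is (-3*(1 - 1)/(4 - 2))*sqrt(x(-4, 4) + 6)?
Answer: 0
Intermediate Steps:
x(t, D) = 3 + 2*D
(-3*(1 - 1)/(4 - 2))*sqrt(x(-4, 4) + 6) = (-3*(1 - 1)/(4 - 2))*sqrt((3 + 2*4) + 6) = (-0/2)*sqrt((3 + 8) + 6) = (-0/2)*sqrt(11 + 6) = (-3*0)*sqrt(17) = 0*sqrt(17) = 0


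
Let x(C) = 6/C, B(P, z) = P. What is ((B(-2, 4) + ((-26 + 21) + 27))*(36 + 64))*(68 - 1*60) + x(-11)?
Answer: 175994/11 ≈ 15999.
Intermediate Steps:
((B(-2, 4) + ((-26 + 21) + 27))*(36 + 64))*(68 - 1*60) + x(-11) = ((-2 + ((-26 + 21) + 27))*(36 + 64))*(68 - 1*60) + 6/(-11) = ((-2 + (-5 + 27))*100)*(68 - 60) + 6*(-1/11) = ((-2 + 22)*100)*8 - 6/11 = (20*100)*8 - 6/11 = 2000*8 - 6/11 = 16000 - 6/11 = 175994/11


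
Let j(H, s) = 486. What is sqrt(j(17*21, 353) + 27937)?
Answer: sqrt(28423) ≈ 168.59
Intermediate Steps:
sqrt(j(17*21, 353) + 27937) = sqrt(486 + 27937) = sqrt(28423)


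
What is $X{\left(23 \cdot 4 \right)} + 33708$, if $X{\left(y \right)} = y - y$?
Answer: $33708$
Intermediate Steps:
$X{\left(y \right)} = 0$
$X{\left(23 \cdot 4 \right)} + 33708 = 0 + 33708 = 33708$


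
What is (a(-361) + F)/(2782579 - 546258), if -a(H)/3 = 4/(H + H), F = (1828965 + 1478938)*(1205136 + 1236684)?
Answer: 47801748146706/13234621 ≈ 3.6119e+6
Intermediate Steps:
F = 8077303703460 (F = 3307903*2441820 = 8077303703460)
a(H) = -6/H (a(H) = -12/(H + H) = -12/(2*H) = -12*1/(2*H) = -6/H)
(a(-361) + F)/(2782579 - 546258) = (-6/(-361) + 8077303703460)/(2782579 - 546258) = (-6*(-1/361) + 8077303703460)/2236321 = (6/361 + 8077303703460)*(1/2236321) = (2915906636949066/361)*(1/2236321) = 47801748146706/13234621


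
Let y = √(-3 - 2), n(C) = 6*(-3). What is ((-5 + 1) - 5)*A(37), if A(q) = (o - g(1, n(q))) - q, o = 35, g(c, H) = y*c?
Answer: 18 + 9*I*√5 ≈ 18.0 + 20.125*I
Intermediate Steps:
n(C) = -18
y = I*√5 (y = √(-5) = I*√5 ≈ 2.2361*I)
g(c, H) = I*c*√5 (g(c, H) = (I*√5)*c = I*c*√5)
A(q) = 35 - q - I*√5 (A(q) = (35 - I*√5) - q = 35 - q - I*√5)
((-5 + 1) - 5)*A(37) = ((-5 + 1) - 5)*(35 - 1*37 - I*√5) = (-4 - 5)*(35 - 37 - I*√5) = -9*(-2 - I*√5) = 18 + 9*I*√5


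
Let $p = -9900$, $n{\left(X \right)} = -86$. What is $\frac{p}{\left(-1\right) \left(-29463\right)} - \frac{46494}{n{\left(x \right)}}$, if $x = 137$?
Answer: $\frac{228166887}{422303} \approx 540.29$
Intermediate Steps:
$\frac{p}{\left(-1\right) \left(-29463\right)} - \frac{46494}{n{\left(x \right)}} = - \frac{9900}{\left(-1\right) \left(-29463\right)} - \frac{46494}{-86} = - \frac{9900}{29463} - - \frac{23247}{43} = \left(-9900\right) \frac{1}{29463} + \frac{23247}{43} = - \frac{3300}{9821} + \frac{23247}{43} = \frac{228166887}{422303}$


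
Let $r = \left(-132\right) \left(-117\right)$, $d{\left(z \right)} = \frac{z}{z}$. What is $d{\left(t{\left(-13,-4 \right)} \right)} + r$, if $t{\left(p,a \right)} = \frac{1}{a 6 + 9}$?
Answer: $15445$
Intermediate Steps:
$t{\left(p,a \right)} = \frac{1}{9 + 6 a}$ ($t{\left(p,a \right)} = \frac{1}{6 a + 9} = \frac{1}{9 + 6 a}$)
$d{\left(z \right)} = 1$
$r = 15444$
$d{\left(t{\left(-13,-4 \right)} \right)} + r = 1 + 15444 = 15445$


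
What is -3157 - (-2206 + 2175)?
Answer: -3126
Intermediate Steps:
-3157 - (-2206 + 2175) = -3157 - 1*(-31) = -3157 + 31 = -3126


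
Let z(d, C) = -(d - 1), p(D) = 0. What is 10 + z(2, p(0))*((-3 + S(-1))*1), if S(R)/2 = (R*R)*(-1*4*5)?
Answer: 53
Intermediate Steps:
z(d, C) = 1 - d (z(d, C) = -(-1 + d) = 1 - d)
S(R) = -40*R² (S(R) = 2*((R*R)*(-1*4*5)) = 2*(R²*(-4*5)) = 2*(R²*(-20)) = 2*(-20*R²) = -40*R²)
10 + z(2, p(0))*((-3 + S(-1))*1) = 10 + (1 - 1*2)*((-3 - 40*(-1)²)*1) = 10 + (1 - 2)*((-3 - 40*1)*1) = 10 - (-3 - 40) = 10 - (-43) = 10 - 1*(-43) = 10 + 43 = 53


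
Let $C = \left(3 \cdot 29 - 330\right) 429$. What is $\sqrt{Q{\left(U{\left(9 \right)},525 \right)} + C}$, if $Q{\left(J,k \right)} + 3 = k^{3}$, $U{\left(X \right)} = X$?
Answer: $5 \sqrt{5783955} \approx 12025.0$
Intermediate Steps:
$Q{\left(J,k \right)} = -3 + k^{3}$
$C = -104247$ ($C = \left(87 - 330\right) 429 = \left(-243\right) 429 = -104247$)
$\sqrt{Q{\left(U{\left(9 \right)},525 \right)} + C} = \sqrt{\left(-3 + 525^{3}\right) - 104247} = \sqrt{\left(-3 + 144703125\right) - 104247} = \sqrt{144703122 - 104247} = \sqrt{144598875} = 5 \sqrt{5783955}$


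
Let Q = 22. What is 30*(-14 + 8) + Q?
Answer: -158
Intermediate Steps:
30*(-14 + 8) + Q = 30*(-14 + 8) + 22 = 30*(-6) + 22 = -180 + 22 = -158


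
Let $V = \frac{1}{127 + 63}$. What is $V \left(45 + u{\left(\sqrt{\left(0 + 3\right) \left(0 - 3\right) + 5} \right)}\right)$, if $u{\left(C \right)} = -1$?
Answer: $\frac{22}{95} \approx 0.23158$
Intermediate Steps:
$V = \frac{1}{190} \approx 0.0052632$
$V \left(45 + u{\left(\sqrt{\left(0 + 3\right) \left(0 - 3\right) + 5} \right)}\right) = \frac{45 - 1}{190} = \frac{1}{190} \cdot 44 = \frac{22}{95}$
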